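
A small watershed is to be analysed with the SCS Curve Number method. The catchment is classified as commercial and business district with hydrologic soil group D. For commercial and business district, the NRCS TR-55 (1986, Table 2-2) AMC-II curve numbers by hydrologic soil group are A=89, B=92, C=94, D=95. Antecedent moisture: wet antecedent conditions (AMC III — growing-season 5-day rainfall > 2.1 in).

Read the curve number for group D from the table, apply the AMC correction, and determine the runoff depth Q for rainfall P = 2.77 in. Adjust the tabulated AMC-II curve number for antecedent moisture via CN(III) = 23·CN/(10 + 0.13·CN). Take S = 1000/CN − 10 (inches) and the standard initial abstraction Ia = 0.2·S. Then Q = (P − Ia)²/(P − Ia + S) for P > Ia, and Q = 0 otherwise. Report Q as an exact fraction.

NRCS table: commercial and business district, soil group D → CN(II) = 95
Adjust CN=95 to AMC III: 23·95/(10 + 0.13·95) → 2185 ÷ (447/20) = 43700/447 ≈ 97.763
Retention S: 1000/CN − 10 with CN=97.763 → S = 100/437 ≈ 0.229 in
Ia = 0.2S: 0.2·0.229 = 0.046 in (exactly 20/437)
Since P=2.770 > Ia=0.046: effective rainfall P−Ia = 119049/43700 in
Q = (119049/43700)²/((119049/43700) + 100/437) = (14172664401/1909690000)/(129049/43700) = 14172664401/5639441300 in ≈ 2.513 in

Q = 14172664401/5639441300 in ≈ 2.513 in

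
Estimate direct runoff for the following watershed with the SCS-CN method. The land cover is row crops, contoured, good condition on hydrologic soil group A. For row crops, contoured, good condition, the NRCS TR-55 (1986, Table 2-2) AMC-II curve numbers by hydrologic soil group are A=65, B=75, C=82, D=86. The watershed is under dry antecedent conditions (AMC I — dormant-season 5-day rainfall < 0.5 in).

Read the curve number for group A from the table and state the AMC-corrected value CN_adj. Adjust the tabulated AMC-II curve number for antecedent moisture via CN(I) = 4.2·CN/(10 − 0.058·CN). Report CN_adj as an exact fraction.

NRCS table: row crops, contoured, good condition, soil group A → CN(II) = 65
Adjust CN=65 to AMC I: 4.2·65/(10 − 0.058·65) → 273 ÷ (623/100) = 3900/89 ≈ 43.820

CN_adj = 3900/89 ≈ 43.820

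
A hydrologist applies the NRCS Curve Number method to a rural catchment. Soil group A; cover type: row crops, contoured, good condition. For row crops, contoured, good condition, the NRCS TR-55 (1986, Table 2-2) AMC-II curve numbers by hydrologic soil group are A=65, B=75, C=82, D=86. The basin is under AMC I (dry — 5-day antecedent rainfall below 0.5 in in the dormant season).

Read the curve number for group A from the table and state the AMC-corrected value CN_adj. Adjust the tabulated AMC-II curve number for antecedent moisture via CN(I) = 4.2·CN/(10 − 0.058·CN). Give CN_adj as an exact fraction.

NRCS table: row crops, contoured, good condition, soil group A → CN(II) = 65
Dry (AMC I): CN(I) = 4.2·65/(10 − 0.058·65) = 273/(623/100) = 3900/89 ≈ 43.820

CN_adj = 3900/89 ≈ 43.820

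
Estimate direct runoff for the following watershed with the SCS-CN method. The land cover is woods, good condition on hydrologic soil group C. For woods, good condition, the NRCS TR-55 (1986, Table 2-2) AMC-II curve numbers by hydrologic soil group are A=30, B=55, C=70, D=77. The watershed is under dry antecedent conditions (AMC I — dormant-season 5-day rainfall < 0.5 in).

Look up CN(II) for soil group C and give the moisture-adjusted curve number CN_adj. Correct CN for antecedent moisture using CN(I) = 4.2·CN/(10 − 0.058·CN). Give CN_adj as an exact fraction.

CN_adj = 4900/99 ≈ 49.495

NRCS table: woods, good condition, soil group C → CN(II) = 70
Dry (AMC I): CN(I) = 4.2·70/(10 − 0.058·70) = 294/(297/50) = 4900/99 ≈ 49.495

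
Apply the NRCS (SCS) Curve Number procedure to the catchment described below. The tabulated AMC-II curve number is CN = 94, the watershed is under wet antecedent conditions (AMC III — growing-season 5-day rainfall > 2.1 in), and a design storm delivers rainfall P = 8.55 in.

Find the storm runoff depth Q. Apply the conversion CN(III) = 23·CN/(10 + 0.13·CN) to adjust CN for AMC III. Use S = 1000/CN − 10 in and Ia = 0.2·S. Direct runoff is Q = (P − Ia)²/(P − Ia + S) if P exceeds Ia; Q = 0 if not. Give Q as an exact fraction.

Adjust CN=94 to AMC III: 23·94/(10 + 0.13·94) → 2162 ÷ (1111/50) = 108100/1111 ≈ 97.300
S = 1000/(108100/1111) − 10 = 300/1081 in ≈ 0.278 in
Ia = 0.2S: 0.2·0.278 = 0.056 in (exactly 60/1081)
Excess rainfall: 8.550 − 0.056 = 8.494 in; P > Ia so Q > 0
Runoff Q = (P−Ia)²/(P−Ia+S) = (8.494)²/(8.494+0.278) = 11242563267/1366751540 ≈ 8.226 in

Q = 11242563267/1366751540 in ≈ 8.226 in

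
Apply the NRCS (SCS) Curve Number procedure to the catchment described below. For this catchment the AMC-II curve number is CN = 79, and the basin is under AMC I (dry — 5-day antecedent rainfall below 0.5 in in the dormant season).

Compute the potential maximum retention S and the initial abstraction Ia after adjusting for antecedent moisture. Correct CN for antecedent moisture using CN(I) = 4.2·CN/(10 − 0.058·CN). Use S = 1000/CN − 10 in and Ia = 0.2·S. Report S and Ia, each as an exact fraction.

CN(I) from CN(II)=79: (4.2·79)/(10 − 0.058·79) = 7900/129 ≈ 61.240
Retention S: 1000/CN − 10 with CN=61.240 → S = 500/79 ≈ 6.329 in
Ia = 0.2S: 0.2·6.329 = 1.266 in (exactly 100/79)

S = 500/79 in ≈ 6.329 in; Ia = 100/79 in ≈ 1.266 in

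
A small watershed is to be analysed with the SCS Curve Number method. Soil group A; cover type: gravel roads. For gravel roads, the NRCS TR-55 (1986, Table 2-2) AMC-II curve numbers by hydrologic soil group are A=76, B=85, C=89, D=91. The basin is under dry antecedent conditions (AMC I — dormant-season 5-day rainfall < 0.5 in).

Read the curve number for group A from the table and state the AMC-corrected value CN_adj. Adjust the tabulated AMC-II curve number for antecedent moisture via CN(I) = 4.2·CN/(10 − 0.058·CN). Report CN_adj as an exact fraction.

CN_adj = 13300/233 ≈ 57.082

NRCS table: gravel roads, soil group A → CN(II) = 76
Adjust CN=76 to AMC I: 4.2·76/(10 − 0.058·76) → (1596/5) ÷ (699/125) = 13300/233 ≈ 57.082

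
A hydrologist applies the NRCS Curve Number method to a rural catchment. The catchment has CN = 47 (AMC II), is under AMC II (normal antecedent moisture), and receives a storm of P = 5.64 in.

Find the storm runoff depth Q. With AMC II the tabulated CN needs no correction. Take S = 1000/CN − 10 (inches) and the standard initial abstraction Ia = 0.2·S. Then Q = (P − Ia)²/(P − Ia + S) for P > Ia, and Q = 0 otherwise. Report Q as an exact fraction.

CN(II) = 47; AMC II needs no correction.
Retention S: 1000/CN − 10 with CN=47.000 → S = 530/47 ≈ 11.277 in
Initial abstraction Ia = S/5 = (530/47)/5 = 106/47 ≈ 2.255 in
Excess rainfall: 5.640 − 2.255 = 3.385 in; P > Ia so Q > 0
Runoff Q = (P−Ia)²/(P−Ia+S) = (3.385)²/(3.385+11.277) = 15816529/20241725 ≈ 0.781 in

Q = 15816529/20241725 in ≈ 0.781 in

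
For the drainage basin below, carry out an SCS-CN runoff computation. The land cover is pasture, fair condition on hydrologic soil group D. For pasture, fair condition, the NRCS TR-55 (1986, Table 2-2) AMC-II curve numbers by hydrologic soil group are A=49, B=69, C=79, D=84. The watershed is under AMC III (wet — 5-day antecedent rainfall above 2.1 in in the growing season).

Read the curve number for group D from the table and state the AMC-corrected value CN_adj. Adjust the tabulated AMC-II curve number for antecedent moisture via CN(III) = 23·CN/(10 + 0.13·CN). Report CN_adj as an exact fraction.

CN_adj = 48300/523 ≈ 92.352

NRCS table: pasture, fair condition, soil group D → CN(II) = 84
Wet (AMC III): CN(III) = 23·84/(10 + 0.13·84) = 1932/(523/25) = 48300/523 ≈ 92.352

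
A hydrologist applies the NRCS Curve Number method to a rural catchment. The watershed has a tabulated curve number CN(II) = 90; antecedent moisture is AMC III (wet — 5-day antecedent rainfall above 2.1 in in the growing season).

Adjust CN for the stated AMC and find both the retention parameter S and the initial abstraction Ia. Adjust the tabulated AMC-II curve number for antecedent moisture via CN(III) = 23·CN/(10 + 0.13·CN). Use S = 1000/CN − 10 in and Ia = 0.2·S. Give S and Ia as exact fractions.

S = 100/207 in ≈ 0.483 in; Ia = 20/207 in ≈ 0.097 in

Wet (AMC III): CN(III) = 23·90/(10 + 0.13·90) = 2070/(217/10) = 20700/217 ≈ 95.392
Retention S: 1000/CN − 10 with CN=95.392 → S = 100/207 ≈ 0.483 in
Ia = 0.2·(100/207) = 20/207 in ≈ 0.097 in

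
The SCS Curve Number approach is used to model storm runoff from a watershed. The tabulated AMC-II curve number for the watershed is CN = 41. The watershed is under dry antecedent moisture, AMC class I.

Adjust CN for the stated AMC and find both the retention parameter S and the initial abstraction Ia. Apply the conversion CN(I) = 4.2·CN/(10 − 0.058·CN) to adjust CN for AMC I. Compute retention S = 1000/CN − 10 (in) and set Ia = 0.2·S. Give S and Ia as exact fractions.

S = 29500/861 in ≈ 34.262 in; Ia = 5900/861 in ≈ 6.852 in

Dry (AMC I): CN(I) = 4.2·41/(10 − 0.058·41) = (861/5)/(3811/500) = 86100/3811 ≈ 22.592
S = 1000/(86100/3811) − 10 = 29500/861 in ≈ 34.262 in
Initial abstraction Ia = S/5 = (29500/861)/5 = 5900/861 ≈ 6.852 in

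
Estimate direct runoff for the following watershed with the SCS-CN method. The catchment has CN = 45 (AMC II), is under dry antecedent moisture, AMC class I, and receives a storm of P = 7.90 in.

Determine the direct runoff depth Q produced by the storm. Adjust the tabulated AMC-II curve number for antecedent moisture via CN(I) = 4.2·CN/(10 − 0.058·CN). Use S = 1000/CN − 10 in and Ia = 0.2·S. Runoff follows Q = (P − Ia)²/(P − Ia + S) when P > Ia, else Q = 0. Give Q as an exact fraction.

Q = 15452761/111379590 in ≈ 0.139 in

CN(I) from CN(II)=45: (4.2·45)/(10 − 0.058·45) = 18900/739 ≈ 25.575
S = 1000/(18900/739) − 10 = 5500/189 in ≈ 29.101 in
Ia = 0.2·(5500/189) = 1100/189 in ≈ 5.820 in
Since P=7.900 > Ia=5.820: effective rainfall P−Ia = 3931/1890 in
Runoff Q = (P−Ia)²/(P−Ia+S) = (2.080)²/(2.080+29.101) = 15452761/111379590 ≈ 0.139 in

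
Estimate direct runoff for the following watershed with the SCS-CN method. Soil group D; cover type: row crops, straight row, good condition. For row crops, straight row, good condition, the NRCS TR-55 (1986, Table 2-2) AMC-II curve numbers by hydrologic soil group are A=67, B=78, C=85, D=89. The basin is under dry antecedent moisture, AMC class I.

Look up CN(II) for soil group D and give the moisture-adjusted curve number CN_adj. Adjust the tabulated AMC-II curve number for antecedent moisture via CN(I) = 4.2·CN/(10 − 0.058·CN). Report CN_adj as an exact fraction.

CN_adj = 186900/2419 ≈ 77.263

NRCS table: row crops, straight row, good condition, soil group D → CN(II) = 89
CN(I) from CN(II)=89: (4.2·89)/(10 − 0.058·89) = 186900/2419 ≈ 77.263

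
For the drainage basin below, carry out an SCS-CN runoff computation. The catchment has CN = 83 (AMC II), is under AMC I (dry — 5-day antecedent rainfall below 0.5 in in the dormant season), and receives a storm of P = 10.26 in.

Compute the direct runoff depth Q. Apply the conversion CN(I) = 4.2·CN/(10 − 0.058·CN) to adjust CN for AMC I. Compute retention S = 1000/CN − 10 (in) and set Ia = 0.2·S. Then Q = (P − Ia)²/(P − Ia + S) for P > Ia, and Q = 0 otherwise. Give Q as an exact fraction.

Q = 654738287281/107556956850 in ≈ 6.087 in

Dry (AMC I): CN(I) = 4.2·83/(10 − 0.058·83) = (1743/5)/(2593/500) = 174300/2593 ≈ 67.219
S = 1000/(174300/2593) − 10 = 8500/1743 in ≈ 4.877 in
Ia = 0.2S: 0.2·4.877 = 0.975 in (exactly 1700/1743)
Since P=10.260 > Ia=0.975: effective rainfall P−Ia = 809159/87150 in
Q = (809159/87150)²/((809159/87150) + 8500/1743) = (654738287281/7595122500)/(1234159/87150) = 654738287281/107556956850 in ≈ 6.087 in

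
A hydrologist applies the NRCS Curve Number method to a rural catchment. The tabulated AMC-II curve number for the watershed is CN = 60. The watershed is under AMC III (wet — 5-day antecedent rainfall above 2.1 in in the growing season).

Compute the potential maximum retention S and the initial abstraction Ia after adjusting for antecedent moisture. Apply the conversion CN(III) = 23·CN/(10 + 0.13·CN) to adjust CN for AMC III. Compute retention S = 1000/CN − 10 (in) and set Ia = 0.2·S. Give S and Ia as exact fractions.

CN(III) from CN(II)=60: (23·60)/(10 + 0.13·60) = 6900/89 ≈ 77.528
Retention S: 1000/CN − 10 with CN=77.528 → S = 200/69 ≈ 2.899 in
Ia = 0.2·(200/69) = 40/69 in ≈ 0.580 in

S = 200/69 in ≈ 2.899 in; Ia = 40/69 in ≈ 0.580 in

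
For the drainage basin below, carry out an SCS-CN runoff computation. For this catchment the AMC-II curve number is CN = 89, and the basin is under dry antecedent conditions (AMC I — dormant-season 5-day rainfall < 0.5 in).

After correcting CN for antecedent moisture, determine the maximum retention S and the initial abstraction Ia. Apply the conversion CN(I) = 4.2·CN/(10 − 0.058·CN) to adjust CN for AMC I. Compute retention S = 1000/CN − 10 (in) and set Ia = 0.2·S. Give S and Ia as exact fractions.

CN(I) from CN(II)=89: (4.2·89)/(10 − 0.058·89) = 186900/2419 ≈ 77.263
S = 1000/(186900/2419) − 10 = 5500/1869 in ≈ 2.943 in
Initial abstraction Ia = S/5 = (5500/1869)/5 = 1100/1869 ≈ 0.589 in

S = 5500/1869 in ≈ 2.943 in; Ia = 1100/1869 in ≈ 0.589 in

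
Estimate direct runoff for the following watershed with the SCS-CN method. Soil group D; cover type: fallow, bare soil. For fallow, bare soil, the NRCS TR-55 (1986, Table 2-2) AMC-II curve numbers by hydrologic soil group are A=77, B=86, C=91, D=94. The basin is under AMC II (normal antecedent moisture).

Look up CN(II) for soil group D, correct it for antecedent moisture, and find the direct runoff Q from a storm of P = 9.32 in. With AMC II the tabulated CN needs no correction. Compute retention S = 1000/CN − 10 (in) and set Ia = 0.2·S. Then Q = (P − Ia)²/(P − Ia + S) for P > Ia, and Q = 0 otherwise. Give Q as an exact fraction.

NRCS table: fallow, bare soil, soil group D → CN(II) = 94
Average conditions: CN = 94 (no AMC adjustment).
Retention S: 1000/CN − 10 with CN=94.000 → S = 30/47 ≈ 0.638 in
Initial abstraction Ia = S/5 = (30/47)/5 = 6/47 ≈ 0.128 in
P − Ia = 9.320 − 0.128 = 10801/1175 ≈ 9.192 in (> 0, runoff occurs)
Q: (10801/1175)² ÷ (11551/1175) = 116661601/13572425 in (≈ 8.595 in)

Q = 116661601/13572425 in ≈ 8.595 in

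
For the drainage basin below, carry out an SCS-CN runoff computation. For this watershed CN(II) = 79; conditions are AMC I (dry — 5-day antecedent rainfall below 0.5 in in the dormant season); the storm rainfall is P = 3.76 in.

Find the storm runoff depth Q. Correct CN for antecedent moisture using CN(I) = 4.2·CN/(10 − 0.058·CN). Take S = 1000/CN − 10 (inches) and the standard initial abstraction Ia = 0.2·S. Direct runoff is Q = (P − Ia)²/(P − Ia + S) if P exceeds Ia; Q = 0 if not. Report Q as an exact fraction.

Q = 12132738/17208175 in ≈ 0.705 in

CN(I) from CN(II)=79: (4.2·79)/(10 − 0.058·79) = 7900/129 ≈ 61.240
Retention S: 1000/CN − 10 with CN=61.240 → S = 500/79 ≈ 6.329 in
Ia = 0.2S: 0.2·6.329 = 1.266 in (exactly 100/79)
P − Ia = 3.760 − 1.266 = 4926/1975 ≈ 2.494 in (> 0, runoff occurs)
Runoff Q = (P−Ia)²/(P−Ia+S) = (2.494)²/(2.494+6.329) = 12132738/17208175 ≈ 0.705 in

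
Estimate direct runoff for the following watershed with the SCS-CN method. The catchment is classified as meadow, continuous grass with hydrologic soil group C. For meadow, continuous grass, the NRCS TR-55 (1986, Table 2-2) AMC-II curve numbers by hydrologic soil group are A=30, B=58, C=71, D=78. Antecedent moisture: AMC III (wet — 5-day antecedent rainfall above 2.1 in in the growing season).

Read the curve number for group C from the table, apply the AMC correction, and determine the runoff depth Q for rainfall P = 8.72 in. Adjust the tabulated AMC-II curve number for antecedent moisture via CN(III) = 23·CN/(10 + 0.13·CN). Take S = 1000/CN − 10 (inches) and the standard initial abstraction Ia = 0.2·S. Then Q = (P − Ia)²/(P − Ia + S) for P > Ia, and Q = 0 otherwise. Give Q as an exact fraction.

Q = 58309076018/8450652525 in ≈ 6.900 in

NRCS table: meadow, continuous grass, soil group C → CN(II) = 71
Wet (AMC III): CN(III) = 23·71/(10 + 0.13·71) = 1633/(1923/100) = 163300/1923 ≈ 84.919
Max retention: S = 1000/(163300/1923) − 10 = 2900/1633 in (≈ 1.776 in)
Initial abstraction Ia = S/5 = (2900/1633)/5 = 580/1633 ≈ 0.355 in
P − Ia = 8.720 − 0.355 = 341494/40825 ≈ 8.365 in (> 0, runoff occurs)
Q = (341494/40825)²/((341494/40825) + 2900/1633) = (116618152036/1666680625)/(413994/40825) = 58309076018/8450652525 in ≈ 6.900 in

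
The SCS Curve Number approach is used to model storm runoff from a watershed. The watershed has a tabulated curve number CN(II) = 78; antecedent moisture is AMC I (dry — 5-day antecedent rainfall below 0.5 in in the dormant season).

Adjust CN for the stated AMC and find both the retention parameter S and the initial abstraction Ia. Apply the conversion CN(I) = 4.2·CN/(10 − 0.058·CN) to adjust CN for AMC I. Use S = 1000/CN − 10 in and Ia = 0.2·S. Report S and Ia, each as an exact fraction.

CN(I) from CN(II)=78: (4.2·78)/(10 − 0.058·78) = 81900/1369 ≈ 59.825
Retention S: 1000/CN − 10 with CN=59.825 → S = 5500/819 ≈ 6.716 in
Ia = 0.2·(5500/819) = 1100/819 in ≈ 1.343 in

S = 5500/819 in ≈ 6.716 in; Ia = 1100/819 in ≈ 1.343 in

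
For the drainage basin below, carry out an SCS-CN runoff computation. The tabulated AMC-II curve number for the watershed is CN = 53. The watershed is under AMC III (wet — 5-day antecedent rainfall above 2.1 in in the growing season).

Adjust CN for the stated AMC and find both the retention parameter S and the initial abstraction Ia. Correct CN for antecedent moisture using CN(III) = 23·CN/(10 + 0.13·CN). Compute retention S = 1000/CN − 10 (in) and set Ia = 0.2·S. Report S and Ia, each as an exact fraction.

CN(III) from CN(II)=53: (23·53)/(10 + 0.13·53) = 121900/1689 ≈ 72.173
S = 1000/(121900/1689) − 10 = 4700/1219 in ≈ 3.856 in
Initial abstraction Ia = S/5 = (4700/1219)/5 = 940/1219 ≈ 0.771 in

S = 4700/1219 in ≈ 3.856 in; Ia = 940/1219 in ≈ 0.771 in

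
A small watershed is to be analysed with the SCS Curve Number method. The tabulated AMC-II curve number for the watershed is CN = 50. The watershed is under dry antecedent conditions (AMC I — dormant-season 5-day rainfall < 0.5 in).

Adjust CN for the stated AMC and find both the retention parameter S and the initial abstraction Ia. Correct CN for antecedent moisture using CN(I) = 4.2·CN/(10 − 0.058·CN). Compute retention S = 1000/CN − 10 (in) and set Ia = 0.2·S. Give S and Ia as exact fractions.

S = 500/21 in ≈ 23.810 in; Ia = 100/21 in ≈ 4.762 in

Adjust CN=50 to AMC I: 4.2·50/(10 − 0.058·50) → 210 ÷ (71/10) = 2100/71 ≈ 29.577
S = 1000/(2100/71) − 10 = 500/21 in ≈ 23.810 in
Ia = 0.2·(500/21) = 100/21 in ≈ 4.762 in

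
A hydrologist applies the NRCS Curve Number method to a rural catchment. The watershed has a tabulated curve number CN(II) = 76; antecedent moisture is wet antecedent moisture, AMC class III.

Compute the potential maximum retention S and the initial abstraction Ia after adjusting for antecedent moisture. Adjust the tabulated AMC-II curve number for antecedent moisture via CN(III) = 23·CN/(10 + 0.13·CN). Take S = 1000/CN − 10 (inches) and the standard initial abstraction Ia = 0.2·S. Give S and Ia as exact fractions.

S = 600/437 in ≈ 1.373 in; Ia = 120/437 in ≈ 0.275 in

Wet (AMC III): CN(III) = 23·76/(10 + 0.13·76) = 1748/(497/25) = 43700/497 ≈ 87.928
S = 1000/(43700/497) − 10 = 600/437 in ≈ 1.373 in
Initial abstraction Ia = S/5 = (600/437)/5 = 120/437 ≈ 0.275 in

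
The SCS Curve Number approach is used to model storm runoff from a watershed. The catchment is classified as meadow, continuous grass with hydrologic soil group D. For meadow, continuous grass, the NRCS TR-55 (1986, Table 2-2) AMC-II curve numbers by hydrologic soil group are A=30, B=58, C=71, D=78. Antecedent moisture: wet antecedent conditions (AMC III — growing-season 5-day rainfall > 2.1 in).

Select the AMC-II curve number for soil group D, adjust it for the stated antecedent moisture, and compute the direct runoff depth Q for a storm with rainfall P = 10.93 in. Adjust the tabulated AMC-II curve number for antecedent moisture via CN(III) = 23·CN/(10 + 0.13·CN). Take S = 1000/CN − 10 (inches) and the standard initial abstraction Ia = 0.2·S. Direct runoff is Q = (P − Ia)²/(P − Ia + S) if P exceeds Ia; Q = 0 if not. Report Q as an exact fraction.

NRCS table: meadow, continuous grass, soil group D → CN(II) = 78
CN(III) from CN(II)=78: (23·78)/(10 + 0.13·78) = 89700/1007 ≈ 89.076
Max retention: S = 1000/(89700/1007) − 10 = 1100/897 in (≈ 1.226 in)
Ia = 0.2S: 0.2·1.226 = 0.245 in (exactly 220/897)
P − Ia = 10.930 − 0.245 = 958421/89700 ≈ 10.685 in (> 0, runoff occurs)
Q = (958421/89700)²/((958421/89700) + 1100/897) = (918570813241/8046090000)/(1068421/89700) = 918570813241/95837363700 in ≈ 9.585 in

Q = 918570813241/95837363700 in ≈ 9.585 in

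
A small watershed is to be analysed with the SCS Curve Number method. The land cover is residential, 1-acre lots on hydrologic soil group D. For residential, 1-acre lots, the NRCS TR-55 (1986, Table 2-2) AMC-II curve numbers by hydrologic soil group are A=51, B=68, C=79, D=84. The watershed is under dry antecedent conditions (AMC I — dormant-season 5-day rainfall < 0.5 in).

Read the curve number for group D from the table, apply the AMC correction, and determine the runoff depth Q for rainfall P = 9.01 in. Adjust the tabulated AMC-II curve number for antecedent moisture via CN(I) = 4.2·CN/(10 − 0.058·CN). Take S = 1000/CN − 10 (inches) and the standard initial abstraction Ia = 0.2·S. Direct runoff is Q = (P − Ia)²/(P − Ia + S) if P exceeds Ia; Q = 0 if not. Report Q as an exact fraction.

Q = 127692590281/24578738100 in ≈ 5.195 in

NRCS table: residential, 1-acre lots, soil group D → CN(II) = 84
CN(I) from CN(II)=84: (4.2·84)/(10 − 0.058·84) = 44100/641 ≈ 68.799
Retention S: 1000/CN − 10 with CN=68.799 → S = 2000/441 ≈ 4.535 in
Ia = 0.2S: 0.2·4.535 = 0.907 in (exactly 400/441)
Excess rainfall: 9.010 − 0.907 = 8.103 in; P > Ia so Q > 0
Runoff Q = (P−Ia)²/(P−Ia+S) = (8.103)²/(8.103+4.535) = 127692590281/24578738100 ≈ 5.195 in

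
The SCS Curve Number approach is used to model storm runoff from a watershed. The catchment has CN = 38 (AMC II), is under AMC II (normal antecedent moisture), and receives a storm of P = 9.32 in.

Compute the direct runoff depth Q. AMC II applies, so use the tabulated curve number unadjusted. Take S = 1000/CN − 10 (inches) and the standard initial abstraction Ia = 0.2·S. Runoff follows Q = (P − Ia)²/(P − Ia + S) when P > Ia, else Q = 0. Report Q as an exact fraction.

Q = 8277129/5047825 in ≈ 1.640 in

CN(II) = 38; AMC II needs no correction.
Retention S: 1000/CN − 10 with CN=38.000 → S = 310/19 ≈ 16.316 in
Ia = 0.2S: 0.2·16.316 = 3.263 in (exactly 62/19)
Since P=9.320 > Ia=3.263: effective rainfall P−Ia = 2877/475 in
Q: (2877/475)² ÷ (10627/475) = 8277129/5047825 in (≈ 1.640 in)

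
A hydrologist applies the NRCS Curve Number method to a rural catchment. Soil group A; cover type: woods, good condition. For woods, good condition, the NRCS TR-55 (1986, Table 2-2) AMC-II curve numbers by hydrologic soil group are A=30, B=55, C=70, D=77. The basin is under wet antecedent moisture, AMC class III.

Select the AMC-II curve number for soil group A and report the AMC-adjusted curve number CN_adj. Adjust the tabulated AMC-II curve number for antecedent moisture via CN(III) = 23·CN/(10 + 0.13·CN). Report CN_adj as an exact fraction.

CN_adj = 6900/139 ≈ 49.640

NRCS table: woods, good condition, soil group A → CN(II) = 30
Wet (AMC III): CN(III) = 23·30/(10 + 0.13·30) = 690/(139/10) = 6900/139 ≈ 49.640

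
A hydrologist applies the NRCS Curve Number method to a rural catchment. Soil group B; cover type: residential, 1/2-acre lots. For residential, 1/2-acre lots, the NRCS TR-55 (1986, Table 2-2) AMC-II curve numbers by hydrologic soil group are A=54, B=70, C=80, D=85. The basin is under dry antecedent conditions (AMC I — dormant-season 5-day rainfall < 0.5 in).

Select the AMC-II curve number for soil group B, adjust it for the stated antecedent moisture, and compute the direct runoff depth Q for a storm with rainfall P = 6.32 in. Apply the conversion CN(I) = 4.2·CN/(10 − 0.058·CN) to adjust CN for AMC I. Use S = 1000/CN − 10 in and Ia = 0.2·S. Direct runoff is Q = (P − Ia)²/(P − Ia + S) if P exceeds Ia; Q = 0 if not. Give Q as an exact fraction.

NRCS table: residential, 1/2-acre lots, soil group B → CN(II) = 70
Dry (AMC I): CN(I) = 4.2·70/(10 − 0.058·70) = 294/(297/50) = 4900/99 ≈ 49.495
S = 1000/(4900/99) − 10 = 500/49 in ≈ 10.204 in
Ia = 0.2·(500/49) = 100/49 in ≈ 2.041 in
Excess rainfall: 6.320 − 2.041 = 4.279 in; P > Ia so Q > 0
Q: (5242/1225)² ÷ (17742/1225) = 13739282/10866975 in (≈ 1.264 in)

Q = 13739282/10866975 in ≈ 1.264 in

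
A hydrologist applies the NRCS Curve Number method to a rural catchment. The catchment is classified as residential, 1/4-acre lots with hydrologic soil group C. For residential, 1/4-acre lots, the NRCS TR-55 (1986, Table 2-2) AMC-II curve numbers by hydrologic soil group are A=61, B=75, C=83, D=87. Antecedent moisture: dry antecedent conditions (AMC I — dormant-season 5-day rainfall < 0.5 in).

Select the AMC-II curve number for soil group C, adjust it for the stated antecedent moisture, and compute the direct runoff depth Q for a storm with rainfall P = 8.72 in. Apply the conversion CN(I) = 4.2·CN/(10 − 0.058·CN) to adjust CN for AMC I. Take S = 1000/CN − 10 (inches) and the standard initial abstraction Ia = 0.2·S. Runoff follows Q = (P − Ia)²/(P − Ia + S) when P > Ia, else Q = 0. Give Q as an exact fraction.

NRCS table: residential, 1/4-acre lots, soil group C → CN(II) = 83
CN(I) from CN(II)=83: (4.2·83)/(10 − 0.058·83) = 174300/2593 ≈ 67.219
Retention S: 1000/CN − 10 with CN=67.219 → S = 8500/1743 ≈ 4.877 in
Ia = 0.2S: 0.2·4.877 = 0.975 in (exactly 1700/1743)
Since P=8.720 > Ia=0.975: effective rainfall P−Ia = 337474/43575 in
Q = (337474/43575)²/((337474/43575) + 8500/1743) = (113888700676/1898780625)/(549974/43575) = 56944350338/11982558525 in ≈ 4.752 in

Q = 56944350338/11982558525 in ≈ 4.752 in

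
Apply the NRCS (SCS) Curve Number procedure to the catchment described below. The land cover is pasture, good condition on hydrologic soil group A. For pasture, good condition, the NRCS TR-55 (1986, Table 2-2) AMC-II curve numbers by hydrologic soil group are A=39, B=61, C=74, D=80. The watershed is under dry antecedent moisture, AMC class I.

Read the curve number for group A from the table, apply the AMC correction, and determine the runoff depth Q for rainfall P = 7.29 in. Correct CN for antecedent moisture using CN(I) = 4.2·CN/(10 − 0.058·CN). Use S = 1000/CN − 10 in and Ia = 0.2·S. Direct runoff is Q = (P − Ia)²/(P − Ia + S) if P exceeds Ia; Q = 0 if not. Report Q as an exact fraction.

Q = 0 in ≈ 0.000 in

NRCS table: pasture, good condition, soil group A → CN(II) = 39
Dry (AMC I): CN(I) = 4.2·39/(10 − 0.058·39) = (819/5)/(3869/500) = 81900/3869 ≈ 21.168
Max retention: S = 1000/(81900/3869) − 10 = 30500/819 in (≈ 37.241 in)
Initial abstraction Ia = S/5 = (30500/819)/5 = 6100/819 ≈ 7.448 in
P = 7.290 ≤ Ia = 7.448 in: entire storm abstracted, Q = 0.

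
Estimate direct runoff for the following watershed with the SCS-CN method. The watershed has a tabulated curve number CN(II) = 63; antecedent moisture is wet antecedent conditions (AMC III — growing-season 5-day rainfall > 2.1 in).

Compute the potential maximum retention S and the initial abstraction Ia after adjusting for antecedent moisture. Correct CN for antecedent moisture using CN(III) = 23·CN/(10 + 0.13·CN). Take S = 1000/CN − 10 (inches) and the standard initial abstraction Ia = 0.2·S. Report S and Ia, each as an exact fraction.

S = 3700/1449 in ≈ 2.553 in; Ia = 740/1449 in ≈ 0.511 in

CN(III) from CN(II)=63: (23·63)/(10 + 0.13·63) = 144900/1819 ≈ 79.659
Retention S: 1000/CN − 10 with CN=79.659 → S = 3700/1449 ≈ 2.553 in
Initial abstraction Ia = S/5 = (3700/1449)/5 = 740/1449 ≈ 0.511 in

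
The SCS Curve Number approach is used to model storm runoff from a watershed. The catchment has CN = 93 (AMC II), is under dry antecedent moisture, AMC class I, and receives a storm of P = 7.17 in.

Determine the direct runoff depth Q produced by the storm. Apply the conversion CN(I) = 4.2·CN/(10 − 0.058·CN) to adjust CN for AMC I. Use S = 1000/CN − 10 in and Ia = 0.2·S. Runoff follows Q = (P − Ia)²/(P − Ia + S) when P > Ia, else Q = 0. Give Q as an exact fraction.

Q = 36116341849/6697199700 in ≈ 5.393 in

CN(I) from CN(II)=93: (4.2·93)/(10 − 0.058·93) = 27900/329 ≈ 84.802
Max retention: S = 1000/(27900/329) − 10 = 500/279 in (≈ 1.792 in)
Ia = 0.2S: 0.2·1.792 = 0.358 in (exactly 100/279)
Since P=7.170 > Ia=0.358: effective rainfall P−Ia = 190043/27900 in
Q = (190043/27900)²/((190043/27900) + 500/279) = (36116341849/778410000)/(240043/27900) = 36116341849/6697199700 in ≈ 5.393 in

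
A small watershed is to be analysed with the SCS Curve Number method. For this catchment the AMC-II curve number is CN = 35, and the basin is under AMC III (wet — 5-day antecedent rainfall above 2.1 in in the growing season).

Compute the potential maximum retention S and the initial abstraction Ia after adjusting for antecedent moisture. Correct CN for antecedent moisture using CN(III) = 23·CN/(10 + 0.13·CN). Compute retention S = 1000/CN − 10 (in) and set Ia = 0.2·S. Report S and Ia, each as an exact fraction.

S = 1300/161 in ≈ 8.075 in; Ia = 260/161 in ≈ 1.615 in

CN(III) from CN(II)=35: (23·35)/(10 + 0.13·35) = 16100/291 ≈ 55.326
Retention S: 1000/CN − 10 with CN=55.326 → S = 1300/161 ≈ 8.075 in
Ia = 0.2S: 0.2·8.075 = 1.615 in (exactly 260/161)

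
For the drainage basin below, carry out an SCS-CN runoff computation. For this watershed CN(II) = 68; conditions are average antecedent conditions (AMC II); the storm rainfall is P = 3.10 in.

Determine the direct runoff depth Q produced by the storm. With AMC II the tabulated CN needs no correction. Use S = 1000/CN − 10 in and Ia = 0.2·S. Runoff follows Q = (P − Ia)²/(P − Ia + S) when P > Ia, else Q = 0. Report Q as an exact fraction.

AMC II — tabulated CN = 68 applies directly.
Max retention: S = 1000/68 − 10 = 80/17 in (≈ 4.706 in)
Initial abstraction Ia = S/5 = (80/17)/5 = 16/17 ≈ 0.941 in
P − Ia = 3.100 − 0.941 = 367/170 ≈ 2.159 in (> 0, runoff occurs)
Q: (367/170)² ÷ (1167/170) = 134689/198390 in (≈ 0.679 in)

Q = 134689/198390 in ≈ 0.679 in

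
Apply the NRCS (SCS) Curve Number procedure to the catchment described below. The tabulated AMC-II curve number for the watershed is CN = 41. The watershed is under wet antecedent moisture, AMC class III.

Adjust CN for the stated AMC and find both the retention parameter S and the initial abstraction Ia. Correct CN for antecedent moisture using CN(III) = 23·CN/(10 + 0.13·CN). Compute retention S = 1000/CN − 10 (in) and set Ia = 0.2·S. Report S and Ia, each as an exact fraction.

Wet (AMC III): CN(III) = 23·41/(10 + 0.13·41) = 943/(1533/100) = 94300/1533 ≈ 61.513
Max retention: S = 1000/(94300/1533) − 10 = 5900/943 in (≈ 6.257 in)
Ia = 0.2·(5900/943) = 1180/943 in ≈ 1.251 in

S = 5900/943 in ≈ 6.257 in; Ia = 1180/943 in ≈ 1.251 in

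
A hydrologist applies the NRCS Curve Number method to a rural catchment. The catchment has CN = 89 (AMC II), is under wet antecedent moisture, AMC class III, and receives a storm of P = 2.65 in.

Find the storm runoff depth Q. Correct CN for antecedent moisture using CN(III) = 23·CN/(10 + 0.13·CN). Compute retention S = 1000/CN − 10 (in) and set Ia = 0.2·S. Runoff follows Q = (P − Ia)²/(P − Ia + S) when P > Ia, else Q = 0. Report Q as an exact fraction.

Q = 10834936281/5162165540 in ≈ 2.099 in

Adjust CN=89 to AMC III: 23·89/(10 + 0.13·89) → 2047 ÷ (2157/100) = 204700/2157 ≈ 94.900
Max retention: S = 1000/(204700/2157) − 10 = 1100/2047 in (≈ 0.537 in)
Ia = 0.2·(1100/2047) = 220/2047 in ≈ 0.107 in
Since P=2.650 > Ia=0.107: effective rainfall P−Ia = 104091/40940 in
Q: (104091/40940)² ÷ (126091/40940) = 10834936281/5162165540 in (≈ 2.099 in)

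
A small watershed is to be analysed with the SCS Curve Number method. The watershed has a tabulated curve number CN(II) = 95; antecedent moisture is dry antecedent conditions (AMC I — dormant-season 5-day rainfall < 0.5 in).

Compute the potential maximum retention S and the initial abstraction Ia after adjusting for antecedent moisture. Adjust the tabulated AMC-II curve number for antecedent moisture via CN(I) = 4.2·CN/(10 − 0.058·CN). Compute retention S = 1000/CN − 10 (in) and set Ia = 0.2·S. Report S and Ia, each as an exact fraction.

CN(I) from CN(II)=95: (4.2·95)/(10 − 0.058·95) = 39900/449 ≈ 88.864
Retention S: 1000/CN − 10 with CN=88.864 → S = 500/399 ≈ 1.253 in
Initial abstraction Ia = S/5 = (500/399)/5 = 100/399 ≈ 0.251 in

S = 500/399 in ≈ 1.253 in; Ia = 100/399 in ≈ 0.251 in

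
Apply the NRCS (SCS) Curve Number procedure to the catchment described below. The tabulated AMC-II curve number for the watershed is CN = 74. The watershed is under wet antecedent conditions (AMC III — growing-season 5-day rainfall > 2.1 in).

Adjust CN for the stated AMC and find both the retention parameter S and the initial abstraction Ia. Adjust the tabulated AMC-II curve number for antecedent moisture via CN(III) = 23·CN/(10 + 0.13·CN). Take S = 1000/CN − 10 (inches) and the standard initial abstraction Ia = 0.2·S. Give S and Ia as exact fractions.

S = 1300/851 in ≈ 1.528 in; Ia = 260/851 in ≈ 0.306 in

Adjust CN=74 to AMC III: 23·74/(10 + 0.13·74) → 1702 ÷ (981/50) = 85100/981 ≈ 86.748
Max retention: S = 1000/(85100/981) − 10 = 1300/851 in (≈ 1.528 in)
Initial abstraction Ia = S/5 = (1300/851)/5 = 260/851 ≈ 0.306 in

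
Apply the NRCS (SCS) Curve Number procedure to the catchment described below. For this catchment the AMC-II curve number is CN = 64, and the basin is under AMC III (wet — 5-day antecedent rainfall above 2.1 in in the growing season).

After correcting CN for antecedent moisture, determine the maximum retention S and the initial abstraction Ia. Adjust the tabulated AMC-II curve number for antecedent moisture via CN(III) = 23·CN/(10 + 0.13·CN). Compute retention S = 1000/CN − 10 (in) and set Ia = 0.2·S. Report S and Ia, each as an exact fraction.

S = 225/92 in ≈ 2.446 in; Ia = 45/92 in ≈ 0.489 in

Wet (AMC III): CN(III) = 23·64/(10 + 0.13·64) = 1472/(458/25) = 18400/229 ≈ 80.349
S = 1000/(18400/229) − 10 = 225/92 in ≈ 2.446 in
Ia = 0.2·(225/92) = 45/92 in ≈ 0.489 in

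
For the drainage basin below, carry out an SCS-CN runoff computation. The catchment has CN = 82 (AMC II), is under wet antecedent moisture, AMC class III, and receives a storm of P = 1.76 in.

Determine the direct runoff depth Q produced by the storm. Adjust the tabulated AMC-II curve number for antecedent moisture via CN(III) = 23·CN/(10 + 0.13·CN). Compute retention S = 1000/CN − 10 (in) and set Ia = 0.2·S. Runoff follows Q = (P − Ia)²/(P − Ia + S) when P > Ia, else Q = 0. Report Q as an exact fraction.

Q = 342102016/350630975 in ≈ 0.976 in

CN(III) from CN(II)=82: (23·82)/(10 + 0.13·82) = 94300/1033 ≈ 91.288
Retention S: 1000/CN − 10 with CN=91.288 → S = 900/943 ≈ 0.954 in
Ia = 0.2S: 0.2·0.954 = 0.191 in (exactly 180/943)
Since P=1.760 > Ia=0.191: effective rainfall P−Ia = 36992/23575 in
Runoff Q = (P−Ia)²/(P−Ia+S) = (1.569)²/(1.569+0.954) = 342102016/350630975 ≈ 0.976 in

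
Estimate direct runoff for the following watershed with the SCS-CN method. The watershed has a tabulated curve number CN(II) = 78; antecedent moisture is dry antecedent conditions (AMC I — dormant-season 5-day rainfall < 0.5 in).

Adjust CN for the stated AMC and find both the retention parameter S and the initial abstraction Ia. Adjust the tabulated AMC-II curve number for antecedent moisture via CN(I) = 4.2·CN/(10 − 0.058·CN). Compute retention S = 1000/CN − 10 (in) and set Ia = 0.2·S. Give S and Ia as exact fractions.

CN(I) from CN(II)=78: (4.2·78)/(10 − 0.058·78) = 81900/1369 ≈ 59.825
Max retention: S = 1000/(81900/1369) − 10 = 5500/819 in (≈ 6.716 in)
Initial abstraction Ia = S/5 = (5500/819)/5 = 1100/819 ≈ 1.343 in

S = 5500/819 in ≈ 6.716 in; Ia = 1100/819 in ≈ 1.343 in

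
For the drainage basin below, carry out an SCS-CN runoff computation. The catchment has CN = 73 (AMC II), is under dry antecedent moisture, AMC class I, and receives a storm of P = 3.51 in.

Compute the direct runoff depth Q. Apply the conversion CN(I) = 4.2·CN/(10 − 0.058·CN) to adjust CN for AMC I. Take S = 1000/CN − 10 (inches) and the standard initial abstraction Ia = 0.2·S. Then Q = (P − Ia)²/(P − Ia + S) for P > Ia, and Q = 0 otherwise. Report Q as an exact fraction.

Q = 887265369/3062371900 in ≈ 0.290 in

CN(I) from CN(II)=73: (4.2·73)/(10 − 0.058·73) = 51100/961 ≈ 53.174
Retention S: 1000/CN − 10 with CN=53.174 → S = 4500/511 ≈ 8.806 in
Ia = 0.2·(4500/511) = 900/511 in ≈ 1.761 in
Excess rainfall: 3.510 − 1.761 = 1.749 in; P > Ia so Q > 0
Runoff Q = (P−Ia)²/(P−Ia+S) = (1.749)²/(1.749+8.806) = 887265369/3062371900 ≈ 0.290 in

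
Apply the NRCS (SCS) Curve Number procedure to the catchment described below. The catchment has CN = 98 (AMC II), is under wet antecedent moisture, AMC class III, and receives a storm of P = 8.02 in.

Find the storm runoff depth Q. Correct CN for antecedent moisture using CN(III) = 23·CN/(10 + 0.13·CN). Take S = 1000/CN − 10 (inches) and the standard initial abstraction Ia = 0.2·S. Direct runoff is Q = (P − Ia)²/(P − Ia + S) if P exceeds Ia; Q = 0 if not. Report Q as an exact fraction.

CN(III) from CN(II)=98: (23·98)/(10 + 0.13·98) = 112700/1137 ≈ 99.120
S = 1000/(112700/1137) − 10 = 100/1127 in ≈ 0.089 in
Initial abstraction Ia = S/5 = (100/1127)/5 = 20/1127 ≈ 0.018 in
Since P=8.020 > Ia=0.018: effective rainfall P−Ia = 450927/56350 in
Q: (450927/56350)² ÷ (455927/56350) = 203335159329/25691486450 in (≈ 7.914 in)

Q = 203335159329/25691486450 in ≈ 7.914 in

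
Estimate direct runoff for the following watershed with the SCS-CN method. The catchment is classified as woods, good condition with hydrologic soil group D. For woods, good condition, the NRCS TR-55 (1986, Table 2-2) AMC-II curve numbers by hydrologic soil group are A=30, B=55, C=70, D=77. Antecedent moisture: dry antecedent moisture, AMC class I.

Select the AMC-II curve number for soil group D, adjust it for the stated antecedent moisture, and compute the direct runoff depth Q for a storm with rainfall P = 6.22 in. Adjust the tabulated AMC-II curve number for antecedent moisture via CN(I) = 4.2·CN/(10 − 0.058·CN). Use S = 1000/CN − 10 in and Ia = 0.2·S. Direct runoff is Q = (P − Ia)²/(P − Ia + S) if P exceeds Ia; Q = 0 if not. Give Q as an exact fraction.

Q = 150456324769/77849413950 in ≈ 1.933 in

NRCS table: woods, good condition, soil group D → CN(II) = 77
Adjust CN=77 to AMC I: 4.2·77/(10 − 0.058·77) → (1617/5) ÷ (2767/500) = 161700/2767 ≈ 58.439
Retention S: 1000/CN − 10 with CN=58.439 → S = 11500/1617 ≈ 7.112 in
Ia = 0.2·(11500/1617) = 2300/1617 in ≈ 1.422 in
Since P=6.220 > Ia=1.422: effective rainfall P−Ia = 387887/80850 in
Q = (387887/80850)²/((387887/80850) + 11500/1617) = (150456324769/6536722500)/(962887/80850) = 150456324769/77849413950 in ≈ 1.933 in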